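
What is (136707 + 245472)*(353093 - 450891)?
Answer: -37376341842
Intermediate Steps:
(136707 + 245472)*(353093 - 450891) = 382179*(-97798) = -37376341842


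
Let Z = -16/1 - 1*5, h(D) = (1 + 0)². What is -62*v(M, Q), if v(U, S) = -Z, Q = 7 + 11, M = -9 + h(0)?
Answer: -1302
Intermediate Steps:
h(D) = 1 (h(D) = 1² = 1)
Z = -21 (Z = -16*1 - 5 = -16 - 5 = -21)
M = -8 (M = -9 + 1 = -8)
Q = 18
v(U, S) = 21 (v(U, S) = -1*(-21) = 21)
-62*v(M, Q) = -62*21 = -1302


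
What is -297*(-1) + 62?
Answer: 359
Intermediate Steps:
-297*(-1) + 62 = -33*(-9) + 62 = 297 + 62 = 359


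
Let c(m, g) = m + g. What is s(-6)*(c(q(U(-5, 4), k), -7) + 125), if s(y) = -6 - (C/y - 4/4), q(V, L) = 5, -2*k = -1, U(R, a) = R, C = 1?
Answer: -1189/2 ≈ -594.50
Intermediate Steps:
k = ½ (k = -½*(-1) = ½ ≈ 0.50000)
s(y) = -5 - 1/y (s(y) = -6 - (1/y - 4/4) = -6 - (1/y - 4*¼) = -6 - (1/y - 1) = -6 - (-1 + 1/y) = -6 + (1 - 1/y) = -5 - 1/y)
c(m, g) = g + m
s(-6)*(c(q(U(-5, 4), k), -7) + 125) = (-5 - 1/(-6))*((-7 + 5) + 125) = (-5 - 1*(-⅙))*(-2 + 125) = (-5 + ⅙)*123 = -29/6*123 = -1189/2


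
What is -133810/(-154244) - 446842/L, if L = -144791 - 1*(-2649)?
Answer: 1998698147/498285242 ≈ 4.0112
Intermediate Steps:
L = -142142 (L = -144791 + 2649 = -142142)
-133810/(-154244) - 446842/L = -133810/(-154244) - 446842/(-142142) = -133810*(-1/154244) - 446842*(-1/142142) = 66905/77122 + 20311/6461 = 1998698147/498285242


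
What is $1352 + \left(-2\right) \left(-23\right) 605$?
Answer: $29182$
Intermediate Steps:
$1352 + \left(-2\right) \left(-23\right) 605 = 1352 + 46 \cdot 605 = 1352 + 27830 = 29182$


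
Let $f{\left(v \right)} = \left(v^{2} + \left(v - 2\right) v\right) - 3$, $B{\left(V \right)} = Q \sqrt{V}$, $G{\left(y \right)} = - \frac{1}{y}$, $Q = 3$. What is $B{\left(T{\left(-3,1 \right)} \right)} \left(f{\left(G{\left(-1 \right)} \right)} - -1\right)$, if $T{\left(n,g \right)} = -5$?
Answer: $- 6 i \sqrt{5} \approx - 13.416 i$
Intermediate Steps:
$B{\left(V \right)} = 3 \sqrt{V}$
$f{\left(v \right)} = -3 + v^{2} + v \left(-2 + v\right)$ ($f{\left(v \right)} = \left(v^{2} + \left(-2 + v\right) v\right) - 3 = \left(v^{2} + v \left(-2 + v\right)\right) - 3 = -3 + v^{2} + v \left(-2 + v\right)$)
$B{\left(T{\left(-3,1 \right)} \right)} \left(f{\left(G{\left(-1 \right)} \right)} - -1\right) = 3 \sqrt{-5} \left(\left(-3 - 2 \left(- \frac{1}{-1}\right) + 2 \left(- \frac{1}{-1}\right)^{2}\right) - -1\right) = 3 i \sqrt{5} \left(\left(-3 - 2 \left(\left(-1\right) \left(-1\right)\right) + 2 \left(\left(-1\right) \left(-1\right)\right)^{2}\right) + 1\right) = 3 i \sqrt{5} \left(\left(-3 - 2 + 2 \cdot 1^{2}\right) + 1\right) = 3 i \sqrt{5} \left(\left(-3 - 2 + 2 \cdot 1\right) + 1\right) = 3 i \sqrt{5} \left(\left(-3 - 2 + 2\right) + 1\right) = 3 i \sqrt{5} \left(-3 + 1\right) = 3 i \sqrt{5} \left(-2\right) = - 6 i \sqrt{5}$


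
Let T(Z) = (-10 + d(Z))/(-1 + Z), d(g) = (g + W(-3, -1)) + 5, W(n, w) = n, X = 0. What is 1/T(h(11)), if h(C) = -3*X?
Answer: ⅛ ≈ 0.12500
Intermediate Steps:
h(C) = 0 (h(C) = -3*0 = 0)
d(g) = 2 + g (d(g) = (g - 3) + 5 = (-3 + g) + 5 = 2 + g)
T(Z) = (-8 + Z)/(-1 + Z) (T(Z) = (-10 + (2 + Z))/(-1 + Z) = (-8 + Z)/(-1 + Z))
1/T(h(11)) = 1/((-8 + 0)/(-1 + 0)) = 1/(-8/(-1)) = 1/(-1*(-8)) = 1/8 = ⅛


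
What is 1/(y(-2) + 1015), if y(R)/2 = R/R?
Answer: 1/1017 ≈ 0.00098328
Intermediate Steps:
y(R) = 2 (y(R) = 2*(R/R) = 2*1 = 2)
1/(y(-2) + 1015) = 1/(2 + 1015) = 1/1017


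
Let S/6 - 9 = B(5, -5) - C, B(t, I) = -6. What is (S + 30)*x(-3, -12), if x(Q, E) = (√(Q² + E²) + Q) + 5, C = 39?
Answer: -372 - 558*√17 ≈ -2672.7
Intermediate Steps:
x(Q, E) = 5 + Q + √(E² + Q²) (x(Q, E) = (√(E² + Q²) + Q) + 5 = (Q + √(E² + Q²)) + 5 = 5 + Q + √(E² + Q²))
S = -216 (S = 54 + 6*(-6 - 1*39) = 54 + 6*(-6 - 39) = 54 + 6*(-45) = 54 - 270 = -216)
(S + 30)*x(-3, -12) = (-216 + 30)*(5 - 3 + √((-12)² + (-3)²)) = -186*(5 - 3 + √(144 + 9)) = -186*(5 - 3 + √153) = -186*(5 - 3 + 3*√17) = -186*(2 + 3*√17) = -372 - 558*√17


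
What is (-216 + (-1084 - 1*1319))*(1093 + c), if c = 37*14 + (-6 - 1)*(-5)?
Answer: -4310874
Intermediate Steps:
c = 553 (c = 518 - 7*(-5) = 518 + 35 = 553)
(-216 + (-1084 - 1*1319))*(1093 + c) = (-216 + (-1084 - 1*1319))*(1093 + 553) = (-216 + (-1084 - 1319))*1646 = (-216 - 2403)*1646 = -2619*1646 = -4310874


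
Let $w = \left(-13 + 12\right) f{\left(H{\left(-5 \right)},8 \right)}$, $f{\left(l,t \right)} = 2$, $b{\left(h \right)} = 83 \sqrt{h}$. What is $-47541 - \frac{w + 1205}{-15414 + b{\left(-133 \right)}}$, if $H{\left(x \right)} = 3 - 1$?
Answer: $- \frac{1619838976773}{34072519} + \frac{99849 i \sqrt{133}}{238507633} \approx -47541.0 + 0.004828 i$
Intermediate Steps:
$H{\left(x \right)} = 2$ ($H{\left(x \right)} = 3 - 1 = 2$)
$w = -2$ ($w = \left(-13 + 12\right) 2 = \left(-1\right) 2 = -2$)
$-47541 - \frac{w + 1205}{-15414 + b{\left(-133 \right)}} = -47541 - \frac{-2 + 1205}{-15414 + 83 \sqrt{-133}} = -47541 - \frac{1203}{-15414 + 83 i \sqrt{133}}$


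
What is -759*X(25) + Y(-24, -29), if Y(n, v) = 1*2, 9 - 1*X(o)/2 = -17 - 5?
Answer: -47056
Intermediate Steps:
X(o) = 62 (X(o) = 18 - 2*(-17 - 5) = 18 - 2*(-22) = 18 + 44 = 62)
Y(n, v) = 2
-759*X(25) + Y(-24, -29) = -759*62 + 2 = -47058 + 2 = -47056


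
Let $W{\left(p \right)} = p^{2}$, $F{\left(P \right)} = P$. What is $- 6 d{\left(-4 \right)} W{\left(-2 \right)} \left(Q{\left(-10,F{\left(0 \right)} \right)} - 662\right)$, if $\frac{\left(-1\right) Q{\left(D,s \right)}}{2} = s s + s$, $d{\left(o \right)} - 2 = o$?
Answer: $-31776$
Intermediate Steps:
$d{\left(o \right)} = 2 + o$
$Q{\left(D,s \right)} = - 2 s - 2 s^{2}$ ($Q{\left(D,s \right)} = - 2 \left(s s + s\right) = - 2 \left(s^{2} + s\right) = - 2 \left(s + s^{2}\right) = - 2 s - 2 s^{2}$)
$- 6 d{\left(-4 \right)} W{\left(-2 \right)} \left(Q{\left(-10,F{\left(0 \right)} \right)} - 662\right) = - 6 \left(2 - 4\right) \left(-2\right)^{2} \left(\left(-2\right) 0 \left(1 + 0\right) - 662\right) = \left(-6\right) \left(-2\right) 4 \left(\left(-2\right) 0 \cdot 1 - 662\right) = 12 \cdot 4 \left(0 - 662\right) = 48 \left(-662\right) = -31776$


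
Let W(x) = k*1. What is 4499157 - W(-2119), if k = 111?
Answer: 4499046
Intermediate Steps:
W(x) = 111 (W(x) = 111*1 = 111)
4499157 - W(-2119) = 4499157 - 1*111 = 4499157 - 111 = 4499046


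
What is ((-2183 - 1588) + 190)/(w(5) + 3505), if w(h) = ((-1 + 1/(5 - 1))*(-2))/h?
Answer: -35810/35053 ≈ -1.0216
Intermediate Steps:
w(h) = 3/(2*h) (w(h) = ((-1 + 1/4)*(-2))/h = (-3/4*(-2))/h = 3/(2*h))
((-2183 - 1588) + 190)/(w(5) + 3505) = ((-2183 - 1588) + 190)/((3/2)/5 + 3505) = (-3771 + 190)/((3/2)*(1/5) + 3505) = -3581/(3/10 + 3505) = -3581/35053/10 = -3581*10/35053 = -35810/35053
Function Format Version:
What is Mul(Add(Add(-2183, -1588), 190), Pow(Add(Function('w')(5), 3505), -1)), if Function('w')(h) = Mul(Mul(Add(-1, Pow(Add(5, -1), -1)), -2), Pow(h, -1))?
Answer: Rational(-35810, 35053) ≈ -1.0216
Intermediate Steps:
Function('w')(h) = Mul(Rational(3, 2), Pow(h, -1)) (Function('w')(h) = Mul(Mul(Add(-1, Pow(4, -1)), -2), Pow(h, -1)) = Mul(Mul(Add(-1, Rational(1, 4)), -2), Pow(h, -1)) = Mul(Mul(Rational(-3, 4), -2), Pow(h, -1)) = Mul(Rational(3, 2), Pow(h, -1)))
Mul(Add(Add(-2183, -1588), 190), Pow(Add(Function('w')(5), 3505), -1)) = Mul(Add(Add(-2183, -1588), 190), Pow(Add(Mul(Rational(3, 2), Pow(5, -1)), 3505), -1)) = Mul(Add(-3771, 190), Pow(Add(Mul(Rational(3, 2), Rational(1, 5)), 3505), -1)) = Mul(-3581, Pow(Add(Rational(3, 10), 3505), -1)) = Mul(-3581, Pow(Rational(35053, 10), -1)) = Mul(-3581, Rational(10, 35053)) = Rational(-35810, 35053)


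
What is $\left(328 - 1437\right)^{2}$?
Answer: $1229881$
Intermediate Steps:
$\left(328 - 1437\right)^{2} = \left(-1109\right)^{2} = 1229881$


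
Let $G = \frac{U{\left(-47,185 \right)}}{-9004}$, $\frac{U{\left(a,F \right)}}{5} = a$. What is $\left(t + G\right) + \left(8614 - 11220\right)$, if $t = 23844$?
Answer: $\frac{191227187}{9004} \approx 21238.0$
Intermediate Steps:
$U{\left(a,F \right)} = 5 a$
$G = \frac{235}{9004}$ ($G = \frac{5 \left(-47\right)}{-9004} = \left(-235\right) \left(- \frac{1}{9004}\right) = \frac{235}{9004} \approx 0.0261$)
$\left(t + G\right) + \left(8614 - 11220\right) = \left(23844 + \frac{235}{9004}\right) + \left(8614 - 11220\right) = \frac{214691611}{9004} - 2606 = \frac{191227187}{9004}$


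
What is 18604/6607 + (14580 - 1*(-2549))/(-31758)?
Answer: 477654529/209825106 ≈ 2.2764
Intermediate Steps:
18604/6607 + (14580 - 1*(-2549))/(-31758) = 18604*(1/6607) + (14580 + 2549)*(-1/31758) = 18604/6607 + 17129*(-1/31758) = 18604/6607 - 17129/31758 = 477654529/209825106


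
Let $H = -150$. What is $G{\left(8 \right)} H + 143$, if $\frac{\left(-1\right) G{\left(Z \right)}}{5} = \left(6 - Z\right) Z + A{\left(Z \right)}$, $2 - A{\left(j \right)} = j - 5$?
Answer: $-12607$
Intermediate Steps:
$A{\left(j \right)} = 7 - j$ ($A{\left(j \right)} = 2 - \left(j - 5\right) = 2 - \left(-5 + j\right) = 7 - j$)
$G{\left(Z \right)} = -35 + 5 Z - 5 Z \left(6 - Z\right)$ ($G{\left(Z \right)} = - 5 \left(\left(6 - Z\right) Z - \left(-7 + Z\right)\right) = - 5 \left(Z \left(6 - Z\right) - \left(-7 + Z\right)\right) = - 5 \left(7 - Z + Z \left(6 - Z\right)\right) = -35 + 5 Z - 5 Z \left(6 - Z\right)$)
$G{\left(8 \right)} H + 143 = \left(-35 - 200 + 5 \cdot 8^{2}\right) \left(-150\right) + 143 = \left(-35 - 200 + 5 \cdot 64\right) \left(-150\right) + 143 = \left(-35 - 200 + 320\right) \left(-150\right) + 143 = 85 \left(-150\right) + 143 = -12750 + 143 = -12607$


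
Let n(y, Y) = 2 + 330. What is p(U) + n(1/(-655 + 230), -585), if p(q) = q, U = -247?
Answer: 85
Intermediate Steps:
n(y, Y) = 332
p(U) + n(1/(-655 + 230), -585) = -247 + 332 = 85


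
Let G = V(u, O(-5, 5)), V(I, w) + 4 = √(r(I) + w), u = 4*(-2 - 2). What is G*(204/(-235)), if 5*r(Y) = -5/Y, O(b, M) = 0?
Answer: 153/47 ≈ 3.2553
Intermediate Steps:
r(Y) = -1/Y (r(Y) = (-5/Y)/5 = -1/Y)
u = -16 (u = 4*(-4) = -16)
V(I, w) = -4 + √(w - 1/I) (V(I, w) = -4 + √(-1/I + w) = -4 + √(w - 1/I))
G = -15/4 (G = -4 + √(0 - 1/(-16)) = -4 + √(0 - 1*(-1/16)) = -4 + √(0 + 1/16) = -4 + √(1/16) = -4 + ¼ = -15/4 ≈ -3.7500)
G*(204/(-235)) = -765/(-235) = -765*(-1)/235 = -15/4*(-204/235) = 153/47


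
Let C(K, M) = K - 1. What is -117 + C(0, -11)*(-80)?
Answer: -37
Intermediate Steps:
C(K, M) = -1 + K
-117 + C(0, -11)*(-80) = -117 + (-1 + 0)*(-80) = -117 - 1*(-80) = -117 + 80 = -37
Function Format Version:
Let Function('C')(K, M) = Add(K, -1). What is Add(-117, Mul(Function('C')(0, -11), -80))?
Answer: -37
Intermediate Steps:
Function('C')(K, M) = Add(-1, K)
Add(-117, Mul(Function('C')(0, -11), -80)) = Add(-117, Mul(Add(-1, 0), -80)) = Add(-117, Mul(-1, -80)) = Add(-117, 80) = -37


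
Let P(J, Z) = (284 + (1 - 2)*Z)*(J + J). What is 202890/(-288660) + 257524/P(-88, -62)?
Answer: -361216947/73242664 ≈ -4.9318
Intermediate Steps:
P(J, Z) = 2*J*(284 - Z) (P(J, Z) = (284 - Z)*(2*J) = 2*J*(284 - Z))
202890/(-288660) + 257524/P(-88, -62) = 202890/(-288660) + 257524/((2*(-88)*(284 - 1*(-62)))) = 202890*(-1/288660) + 257524/((2*(-88)*(284 + 62))) = -6763/9622 + 257524/((2*(-88)*346)) = -6763/9622 + 257524/(-60896) = -6763/9622 + 257524*(-1/60896) = -6763/9622 - 64381/15224 = -361216947/73242664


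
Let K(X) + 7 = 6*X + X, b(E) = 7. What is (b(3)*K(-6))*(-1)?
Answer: 343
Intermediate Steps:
K(X) = -7 + 7*X (K(X) = -7 + (6*X + X) = -7 + 7*X)
(b(3)*K(-6))*(-1) = (7*(-7 + 7*(-6)))*(-1) = (7*(-7 - 42))*(-1) = (7*(-49))*(-1) = -343*(-1) = 343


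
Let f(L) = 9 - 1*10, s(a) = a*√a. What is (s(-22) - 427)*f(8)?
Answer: 427 + 22*I*√22 ≈ 427.0 + 103.19*I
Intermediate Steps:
s(a) = a^(3/2)
f(L) = -1 (f(L) = 9 - 10 = -1)
(s(-22) - 427)*f(8) = ((-22)^(3/2) - 427)*(-1) = (-22*I*√22 - 427)*(-1) = (-427 - 22*I*√22)*(-1) = 427 + 22*I*√22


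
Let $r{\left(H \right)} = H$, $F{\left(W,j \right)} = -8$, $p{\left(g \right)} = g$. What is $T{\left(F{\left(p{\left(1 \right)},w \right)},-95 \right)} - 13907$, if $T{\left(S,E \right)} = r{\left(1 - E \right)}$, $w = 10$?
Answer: $-13811$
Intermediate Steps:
$T{\left(S,E \right)} = 1 - E$
$T{\left(F{\left(p{\left(1 \right)},w \right)},-95 \right)} - 13907 = \left(1 - -95\right) - 13907 = \left(1 + 95\right) - 13907 = 96 - 13907 = -13811$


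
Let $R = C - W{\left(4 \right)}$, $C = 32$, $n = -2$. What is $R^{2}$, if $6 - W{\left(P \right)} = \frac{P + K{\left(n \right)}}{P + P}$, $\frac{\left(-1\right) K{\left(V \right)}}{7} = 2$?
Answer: $\frac{9801}{16} \approx 612.56$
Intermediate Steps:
$K{\left(V \right)} = -14$ ($K{\left(V \right)} = \left(-7\right) 2 = -14$)
$W{\left(P \right)} = 6 - \frac{-14 + P}{2 P}$ ($W{\left(P \right)} = 6 - \frac{P - 14}{P + P} = 6 - \frac{-14 + P}{2 P}$)
$R = \frac{99}{4}$ ($R = 32 - \left(\frac{11}{2} + \frac{7}{4}\right) = 32 - \frac{29}{4} = \frac{99}{4} \approx 24.75$)
$R^{2} = \left(\frac{99}{4}\right)^{2} = \frac{9801}{16}$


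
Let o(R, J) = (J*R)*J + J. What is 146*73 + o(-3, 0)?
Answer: 10658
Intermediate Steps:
o(R, J) = J + R*J**2 (o(R, J) = R*J**2 + J = J + R*J**2)
146*73 + o(-3, 0) = 146*73 + 0*(1 + 0*(-3)) = 10658 + 0*(1 + 0) = 10658 + 0*1 = 10658 + 0 = 10658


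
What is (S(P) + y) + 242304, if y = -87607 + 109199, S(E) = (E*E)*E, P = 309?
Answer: 29767525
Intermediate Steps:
S(E) = E**3 (S(E) = E**2*E = E**3)
y = 21592
(S(P) + y) + 242304 = (309**3 + 21592) + 242304 = (29503629 + 21592) + 242304 = 29525221 + 242304 = 29767525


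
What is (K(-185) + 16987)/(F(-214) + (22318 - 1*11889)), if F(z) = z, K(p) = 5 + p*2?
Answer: 16622/10215 ≈ 1.6272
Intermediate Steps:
K(p) = 5 + 2*p
(K(-185) + 16987)/(F(-214) + (22318 - 1*11889)) = ((5 + 2*(-185)) + 16987)/(-214 + (22318 - 1*11889)) = ((5 - 370) + 16987)/(-214 + (22318 - 11889)) = (-365 + 16987)/(-214 + 10429) = 16622/10215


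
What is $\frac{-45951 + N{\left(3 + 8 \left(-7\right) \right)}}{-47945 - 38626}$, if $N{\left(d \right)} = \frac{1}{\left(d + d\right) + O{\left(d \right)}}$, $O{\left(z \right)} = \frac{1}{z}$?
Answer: $\frac{258198722}{486442449} \approx 0.53079$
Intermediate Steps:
$N{\left(d \right)} = \frac{1}{\frac{1}{d} + 2 d}$ ($N{\left(d \right)} = \frac{1}{\left(d + d\right) + \frac{1}{d}} = \frac{1}{2 d + \frac{1}{d}} = \frac{1}{\frac{1}{d} + 2 d}$)
$\frac{-45951 + N{\left(3 + 8 \left(-7\right) \right)}}{-47945 - 38626} = \frac{-45951 + \frac{3 + 8 \left(-7\right)}{1 + 2 \left(3 + 8 \left(-7\right)\right)^{2}}}{-47945 - 38626} = \frac{-45951 + \frac{3 - 56}{1 + 2 \left(3 - 56\right)^{2}}}{-86571} = \left(-45951 - \frac{53}{1 + 2 \left(-53\right)^{2}}\right) \left(- \frac{1}{86571}\right) = \left(-45951 - \frac{53}{1 + 2 \cdot 2809}\right) \left(- \frac{1}{86571}\right) = \left(-45951 - \frac{53}{1 + 5618}\right) \left(- \frac{1}{86571}\right) = \left(-45951 - \frac{53}{5619}\right) \left(- \frac{1}{86571}\right) = \left(- \frac{258198722}{5619}\right) \left(- \frac{1}{86571}\right) = \frac{258198722}{486442449}$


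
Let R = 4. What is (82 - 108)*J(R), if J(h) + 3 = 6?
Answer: -78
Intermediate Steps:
J(h) = 3 (J(h) = -3 + 6 = 3)
(82 - 108)*J(R) = (82 - 108)*3 = -26*3 = -78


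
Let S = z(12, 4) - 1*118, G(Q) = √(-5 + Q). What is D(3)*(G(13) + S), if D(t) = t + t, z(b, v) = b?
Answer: -636 + 12*√2 ≈ -619.03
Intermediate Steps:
S = -106 (S = 12 - 1*118 = 12 - 118 = -106)
D(t) = 2*t
D(3)*(G(13) + S) = (2*3)*(√(-5 + 13) - 106) = 6*(√8 - 106) = 6*(2*√2 - 106) = 6*(-106 + 2*√2) = -636 + 12*√2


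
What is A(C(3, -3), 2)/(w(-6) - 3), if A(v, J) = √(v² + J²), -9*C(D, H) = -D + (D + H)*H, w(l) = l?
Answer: -√37/27 ≈ -0.22529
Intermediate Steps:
C(D, H) = D/9 - H*(D + H)/9 (C(D, H) = -(-D + (D + H)*H)/9 = -(-D + H*(D + H))/9 = D/9 - H*(D + H)/9)
A(v, J) = √(J² + v²)
A(C(3, -3), 2)/(w(-6) - 3) = √(2² + (-⅑*(-3)² + (⅑)*3 - ⅑*3*(-3))²)/(-6 - 3) = √(4 + (-⅑*9 + ⅓ + 1)²)/(-9) = √(4 + (-1 + ⅓ + 1)²)*(-⅑) = √(4 + (⅓)²)*(-⅑) = √(4 + ⅑)*(-⅑) = √(37/9)*(-⅑) = (√37/3)*(-⅑) = -√37/27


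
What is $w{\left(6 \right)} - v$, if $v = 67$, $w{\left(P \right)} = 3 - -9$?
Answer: $-55$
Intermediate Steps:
$w{\left(P \right)} = 12$ ($w{\left(P \right)} = 3 + 9 = 12$)
$w{\left(6 \right)} - v = 12 - 67 = -55$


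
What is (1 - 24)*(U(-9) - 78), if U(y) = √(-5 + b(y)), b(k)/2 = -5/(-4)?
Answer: 1794 - 23*I*√10/2 ≈ 1794.0 - 36.366*I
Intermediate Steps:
b(k) = 5/2 (b(k) = 2*(-5/(-4)) = 2*(-5*(-¼)) = 2*(5/4) = 5/2)
U(y) = I*√10/2 (U(y) = √(-5 + 5/2) = √(-5/2) = I*√10/2)
(1 - 24)*(U(-9) - 78) = (1 - 24)*(I*√10/2 - 78) = -23*(-78 + I*√10/2) = 1794 - 23*I*√10/2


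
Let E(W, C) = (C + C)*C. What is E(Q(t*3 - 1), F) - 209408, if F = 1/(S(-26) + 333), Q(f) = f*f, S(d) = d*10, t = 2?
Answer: -1115935230/5329 ≈ -2.0941e+5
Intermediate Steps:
S(d) = 10*d
Q(f) = f**2
F = 1/73 (F = 1/(10*(-26) + 333) = 1/(-260 + 333) = 1/73 ≈ 0.013699)
E(W, C) = 2*C**2 (E(W, C) = (2*C)*C = 2*C**2)
E(Q(t*3 - 1), F) - 209408 = 2*(1/73)**2 - 209408 = 2*(1/5329) - 209408 = 2/5329 - 209408 = -1115935230/5329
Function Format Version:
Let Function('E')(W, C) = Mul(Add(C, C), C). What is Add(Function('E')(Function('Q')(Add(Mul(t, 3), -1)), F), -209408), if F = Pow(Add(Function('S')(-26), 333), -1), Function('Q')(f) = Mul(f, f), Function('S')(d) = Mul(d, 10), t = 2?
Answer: Rational(-1115935230, 5329) ≈ -2.0941e+5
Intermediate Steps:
Function('S')(d) = Mul(10, d)
Function('Q')(f) = Pow(f, 2)
F = Rational(1, 73) (F = Pow(Add(Mul(10, -26), 333), -1) = Pow(Add(-260, 333), -1) = Pow(73, -1) = Rational(1, 73) ≈ 0.013699)
Function('E')(W, C) = Mul(2, Pow(C, 2)) (Function('E')(W, C) = Mul(Mul(2, C), C) = Mul(2, Pow(C, 2)))
Add(Function('E')(Function('Q')(Add(Mul(t, 3), -1)), F), -209408) = Add(Mul(2, Pow(Rational(1, 73), 2)), -209408) = Add(Mul(2, Rational(1, 5329)), -209408) = Add(Rational(2, 5329), -209408) = Rational(-1115935230, 5329)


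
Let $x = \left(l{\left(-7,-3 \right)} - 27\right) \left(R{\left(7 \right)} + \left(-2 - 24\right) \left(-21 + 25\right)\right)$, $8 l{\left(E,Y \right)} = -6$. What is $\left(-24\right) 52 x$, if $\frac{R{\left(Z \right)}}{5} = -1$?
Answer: $-3774888$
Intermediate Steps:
$l{\left(E,Y \right)} = - \frac{3}{4}$ ($l{\left(E,Y \right)} = \frac{1}{8} \left(-6\right) = - \frac{3}{4}$)
$R{\left(Z \right)} = -5$ ($R{\left(Z \right)} = 5 \left(-1\right) = -5$)
$x = \frac{12099}{4}$ ($x = \left(- \frac{3}{4} - 27\right) \left(-5 + \left(-2 - 24\right) \left(-21 + 25\right)\right) = - \frac{111 \left(-5 - 104\right)}{4} = \left(- \frac{111}{4}\right) \left(-109\right) = \frac{12099}{4} \approx 3024.8$)
$\left(-24\right) 52 x = \left(-24\right) 52 \cdot \frac{12099}{4} = \left(-1248\right) \frac{12099}{4} = -3774888$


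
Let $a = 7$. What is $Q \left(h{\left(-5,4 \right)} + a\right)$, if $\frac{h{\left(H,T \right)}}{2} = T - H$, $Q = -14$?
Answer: $-350$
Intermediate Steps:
$h{\left(H,T \right)} = - 2 H + 2 T$ ($h{\left(H,T \right)} = 2 \left(T - H\right) = - 2 H + 2 T$)
$Q \left(h{\left(-5,4 \right)} + a\right) = - 14 \left(\left(\left(-2\right) \left(-5\right) + 2 \cdot 4\right) + 7\right) = - 14 \left(\left(10 + 8\right) + 7\right) = - 14 \left(18 + 7\right) = \left(-14\right) 25 = -350$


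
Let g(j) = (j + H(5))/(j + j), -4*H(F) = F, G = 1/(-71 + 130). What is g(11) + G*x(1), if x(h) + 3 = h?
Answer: 2125/5192 ≈ 0.40928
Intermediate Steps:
G = 1/59 ≈ 0.016949
H(F) = -F/4
x(h) = -3 + h
g(j) = (-5/4 + j)/(2*j) (g(j) = (j - ¼*5)/(j + j) = (j - 5/4)/((2*j)) = (-5/4 + j)*(1/(2*j)) = (-5/4 + j)/(2*j))
g(11) + G*x(1) = (⅛)*(-5 + 4*11)/11 + (-3 + 1)/59 = (⅛)*(1/11)*(-5 + 44) + (1/59)*(-2) = (⅛)*(1/11)*39 - 2/59 = 39/88 - 2/59 = 2125/5192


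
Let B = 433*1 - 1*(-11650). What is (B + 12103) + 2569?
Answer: 26755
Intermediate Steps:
B = 12083 (B = 433 + 11650 = 12083)
(B + 12103) + 2569 = (12083 + 12103) + 2569 = 24186 + 2569 = 26755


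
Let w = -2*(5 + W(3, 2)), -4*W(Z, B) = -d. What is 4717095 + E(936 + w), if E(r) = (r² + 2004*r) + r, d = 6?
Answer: 7419639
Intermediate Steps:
W(Z, B) = 3/2 (W(Z, B) = -(-1)*6/4 = -¼*(-6) = 3/2)
w = -13 (w = -2*(5 + 3/2) = -2*13/2 = -13)
E(r) = r² + 2005*r
4717095 + E(936 + w) = 4717095 + (936 - 13)*(2005 + (936 - 13)) = 4717095 + 923*(2005 + 923) = 4717095 + 923*2928 = 4717095 + 2702544 = 7419639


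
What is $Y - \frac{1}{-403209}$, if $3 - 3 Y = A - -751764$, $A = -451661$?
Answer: $- \frac{40334340299}{403209} \approx -1.0003 \cdot 10^{5}$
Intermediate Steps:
$Y = - \frac{300100}{3}$ ($Y = 1 - \frac{-451661 - -751764}{3} = 1 - \frac{-451661 + 751764}{3} = 1 - \frac{300103}{3} = - \frac{300100}{3} \approx -1.0003 \cdot 10^{5}$)
$Y - \frac{1}{-403209} = - \frac{300100}{3} - \frac{1}{-403209} = - \frac{300100}{3} - - \frac{1}{403209} = - \frac{300100}{3} + \frac{1}{403209} = - \frac{40334340299}{403209}$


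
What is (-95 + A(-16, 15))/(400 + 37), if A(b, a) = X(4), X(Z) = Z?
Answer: -91/437 ≈ -0.20824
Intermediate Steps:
A(b, a) = 4
(-95 + A(-16, 15))/(400 + 37) = (-95 + 4)/(400 + 37) = -91/437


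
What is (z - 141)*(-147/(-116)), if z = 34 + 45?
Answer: -4557/58 ≈ -78.569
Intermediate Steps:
z = 79
(z - 141)*(-147/(-116)) = (79 - 141)*(-147/(-116)) = -(-9114)*(-1)/116 = -62*147/116 = -4557/58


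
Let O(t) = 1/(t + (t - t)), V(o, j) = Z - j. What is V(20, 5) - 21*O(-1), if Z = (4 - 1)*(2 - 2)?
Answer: 16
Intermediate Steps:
Z = 0 (Z = 3*0 = 0)
V(o, j) = -j (V(o, j) = 0 - j = -j)
O(t) = 1/t (O(t) = 1/(t + 0) = 1/t)
V(20, 5) - 21*O(-1) = -1*5 - 21/(-1) = -5 - 21*(-1) = -5 + 21 = 16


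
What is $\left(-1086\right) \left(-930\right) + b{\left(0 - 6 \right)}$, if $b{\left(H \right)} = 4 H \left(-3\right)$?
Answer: $1010052$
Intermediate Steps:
$b{\left(H \right)} = - 12 H$
$\left(-1086\right) \left(-930\right) + b{\left(0 - 6 \right)} = \left(-1086\right) \left(-930\right) - 12 \left(0 - 6\right) = 1009980 - -72 = 1009980 + 72 = 1010052$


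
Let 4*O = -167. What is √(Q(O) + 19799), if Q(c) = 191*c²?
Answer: √5643583/4 ≈ 593.91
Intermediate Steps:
O = -167/4 (O = (¼)*(-167) = -167/4 ≈ -41.750)
√(Q(O) + 19799) = √(191*(-167/4)² + 19799) = √(191*(27889/16) + 19799) = √(5326799/16 + 19799) = √(5643583/16) = √5643583/4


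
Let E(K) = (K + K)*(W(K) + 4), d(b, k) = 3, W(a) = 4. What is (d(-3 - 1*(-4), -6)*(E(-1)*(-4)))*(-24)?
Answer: -4608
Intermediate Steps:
E(K) = 16*K (E(K) = (K + K)*(4 + 4) = (2*K)*8 = 16*K)
(d(-3 - 1*(-4), -6)*(E(-1)*(-4)))*(-24) = (3*((16*(-1))*(-4)))*(-24) = (3*(-16*(-4)))*(-24) = (3*64)*(-24) = 192*(-24) = -4608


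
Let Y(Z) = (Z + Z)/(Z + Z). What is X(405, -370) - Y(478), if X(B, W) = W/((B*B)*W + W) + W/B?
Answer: -25423949/13286106 ≈ -1.9136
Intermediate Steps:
X(B, W) = W/B + W/(W + W*B²) (X(B, W) = W/(B²*W + W) + W/B = W/(W*B² + W) + W/B = W/(W + W*B²) + W/B = W/B + W/(W + W*B²))
Y(Z) = 1 (Y(Z) = (2*Z)/((2*Z)) = (2*Z)*(1/(2*Z)) = 1)
X(405, -370) - Y(478) = (405 - 370 - 370*405²)/(405 + 405³) - 1*1 = (405 - 370 - 370*164025)/(405 + 66430125) - 1 = (405 - 370 - 60689250)/66430530 - 1 = (1/66430530)*(-60689215) - 1 = -12137843/13286106 - 1 = -25423949/13286106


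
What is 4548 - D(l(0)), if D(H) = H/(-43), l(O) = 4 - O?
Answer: 195568/43 ≈ 4548.1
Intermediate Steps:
D(H) = -H/43 (D(H) = H*(-1/43) = -H/43)
4548 - D(l(0)) = 4548 - (-1)*(4 - 1*0)/43 = 4548 - (-1)*(4 + 0)/43 = 4548 - (-1)*4/43 = 4548 - 1*(-4/43) = 4548 + 4/43 = 195568/43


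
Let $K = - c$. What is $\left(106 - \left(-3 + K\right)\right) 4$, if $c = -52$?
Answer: $228$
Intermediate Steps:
$K = 52$ ($K = \left(-1\right) \left(-52\right) = 52$)
$\left(106 - \left(-3 + K\right)\right) 4 = \left(106 + \left(3 - 52\right)\right) 4 = \left(106 - 49\right) 4 = 57 \cdot 4 = 228$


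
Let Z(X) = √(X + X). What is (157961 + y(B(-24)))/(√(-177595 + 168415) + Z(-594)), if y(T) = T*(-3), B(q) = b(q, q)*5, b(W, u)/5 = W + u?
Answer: -161561*I/(6*√33 + 6*√255) ≈ -1240.1*I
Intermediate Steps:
b(W, u) = 5*W + 5*u (b(W, u) = 5*(W + u) = 5*W + 5*u)
B(q) = 50*q (B(q) = (5*q + 5*q)*5 = (10*q)*5 = 50*q)
Z(X) = √2*√X (Z(X) = √(2*X) = √2*√X)
y(T) = -3*T
(157961 + y(B(-24)))/(√(-177595 + 168415) + Z(-594)) = (157961 - 150*(-24))/(√(-177595 + 168415) + √2*√(-594)) = (157961 - 3*(-1200))/(√(-9180) + √2*(3*I*√66)) = (157961 + 3600)/(6*I*√255 + 6*I*√33) = 161561/(6*I*√33 + 6*I*√255)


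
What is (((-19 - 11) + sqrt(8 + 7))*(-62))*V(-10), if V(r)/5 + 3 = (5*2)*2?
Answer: 158100 - 5270*sqrt(15) ≈ 1.3769e+5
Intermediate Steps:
V(r) = 85 (V(r) = -15 + 5*((5*2)*2) = -15 + 5*(10*2) = -15 + 5*20 = -15 + 100 = 85)
(((-19 - 11) + sqrt(8 + 7))*(-62))*V(-10) = (((-19 - 11) + sqrt(8 + 7))*(-62))*85 = ((-30 + sqrt(15))*(-62))*85 = (1860 - 62*sqrt(15))*85 = 158100 - 5270*sqrt(15)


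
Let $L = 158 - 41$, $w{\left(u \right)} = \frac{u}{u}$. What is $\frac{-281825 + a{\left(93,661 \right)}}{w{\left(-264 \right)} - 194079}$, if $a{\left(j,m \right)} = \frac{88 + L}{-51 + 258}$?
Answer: $\frac{29168785}{20087073} \approx 1.4521$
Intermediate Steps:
$w{\left(u \right)} = 1$
$L = 117$ ($L = 158 - 41 = 117$)
$a{\left(j,m \right)} = \frac{205}{207}$ ($a{\left(j,m \right)} = \frac{88 + 117}{-51 + 258} = \frac{205}{207}$)
$\frac{-281825 + a{\left(93,661 \right)}}{w{\left(-264 \right)} - 194079} = \frac{-281825 + \frac{205}{207}}{1 - 194079} = - \frac{58337570}{207 \left(-194078\right)} = \left(- \frac{58337570}{207}\right) \left(- \frac{1}{194078}\right) = \frac{29168785}{20087073}$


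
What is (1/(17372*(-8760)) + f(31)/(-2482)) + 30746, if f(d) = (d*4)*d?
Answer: 79537071048943/2587038240 ≈ 30744.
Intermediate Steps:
f(d) = 4*d**2 (f(d) = (4*d)*d = 4*d**2)
(1/(17372*(-8760)) + f(31)/(-2482)) + 30746 = (1/(17372*(-8760)) + (4*31**2)/(-2482)) + 30746 = ((1/17372)*(-1/8760) + (4*961)*(-1/2482)) + 30746 = (-1/152178720 + 3844*(-1/2482)) + 30746 = (-1/152178720 - 1922/1241) + 30746 = -4006678097/2587038240 + 30746 = 79537071048943/2587038240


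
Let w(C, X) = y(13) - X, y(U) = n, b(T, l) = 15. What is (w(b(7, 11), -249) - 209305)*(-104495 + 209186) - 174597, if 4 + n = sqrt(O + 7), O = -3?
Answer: -21886665675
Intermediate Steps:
n = -2 (n = -4 + sqrt(-3 + 7) = -4 + sqrt(4) = -4 + 2 = -2)
y(U) = -2
w(C, X) = -2 - X
(w(b(7, 11), -249) - 209305)*(-104495 + 209186) - 174597 = ((-2 - 1*(-249)) - 209305)*(-104495 + 209186) - 174597 = ((-2 + 249) - 209305)*104691 - 174597 = (247 - 209305)*104691 - 174597 = -209058*104691 - 174597 = -21886491078 - 174597 = -21886665675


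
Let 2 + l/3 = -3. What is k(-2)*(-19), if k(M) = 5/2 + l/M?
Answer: -190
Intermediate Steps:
l = -15 (l = -6 + 3*(-3) = -6 - 9 = -15)
k(M) = 5/2 - 15/M
k(-2)*(-19) = (5/2 - 15/(-2))*(-19) = (5/2 - 15*(-1/2))*(-19) = (5/2 + 15/2)*(-19) = 10*(-19) = -190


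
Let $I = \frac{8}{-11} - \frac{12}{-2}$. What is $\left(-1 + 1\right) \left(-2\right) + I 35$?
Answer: $\frac{2030}{11} \approx 184.55$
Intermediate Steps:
$I = \frac{58}{11}$ ($I = 8 \left(- \frac{1}{11}\right) - -6 = - \frac{8}{11} + 6 = \frac{58}{11} \approx 5.2727$)
$\left(-1 + 1\right) \left(-2\right) + I 35 = \left(-1 + 1\right) \left(-2\right) + \frac{58}{11} \cdot 35 = 0 \left(-2\right) + \frac{2030}{11} = 0 + \frac{2030}{11} = \frac{2030}{11}$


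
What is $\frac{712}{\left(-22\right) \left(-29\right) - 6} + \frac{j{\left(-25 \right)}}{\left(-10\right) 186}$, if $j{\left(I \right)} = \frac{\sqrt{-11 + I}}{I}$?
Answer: $\frac{89}{79} + \frac{i}{7750} \approx 1.1266 + 0.00012903 i$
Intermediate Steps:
$j{\left(I \right)} = \frac{\sqrt{-11 + I}}{I}$
$\frac{712}{\left(-22\right) \left(-29\right) - 6} + \frac{j{\left(-25 \right)}}{\left(-10\right) 186} = \frac{712}{\left(-22\right) \left(-29\right) - 6} + \frac{\frac{1}{-25} \sqrt{-11 - 25}}{\left(-10\right) 186} = \frac{712}{638 - 6} + \frac{\left(- \frac{1}{25}\right) \sqrt{-36}}{-1860} = \frac{712}{632} + - \frac{6 i}{25} \left(- \frac{1}{1860}\right) = 712 \cdot \frac{1}{632} + - \frac{6 i}{25} \left(- \frac{1}{1860}\right) = \frac{89}{79} + \frac{i}{7750}$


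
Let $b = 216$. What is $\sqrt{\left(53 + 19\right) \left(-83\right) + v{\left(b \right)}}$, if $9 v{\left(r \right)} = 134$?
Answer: $\frac{5 i \sqrt{2146}}{3} \approx 77.208 i$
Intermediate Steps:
$v{\left(r \right)} = \frac{134}{9}$ ($v{\left(r \right)} = \frac{1}{9} \cdot 134 = \frac{134}{9}$)
$\sqrt{\left(53 + 19\right) \left(-83\right) + v{\left(b \right)}} = \sqrt{\left(53 + 19\right) \left(-83\right) + \frac{134}{9}} = \sqrt{72 \left(-83\right) + \frac{134}{9}} = \sqrt{-5976 + \frac{134}{9}} = \sqrt{- \frac{53650}{9}} = \frac{5 i \sqrt{2146}}{3}$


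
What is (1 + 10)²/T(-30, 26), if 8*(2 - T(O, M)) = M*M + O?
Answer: -484/315 ≈ -1.5365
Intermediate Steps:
T(O, M) = 2 - O/8 - M²/8 (T(O, M) = 2 - (M*M + O)/8 = 2 - (M² + O)/8 = 2 - (O + M²)/8 = 2 + (-O/8 - M²/8) = 2 - O/8 - M²/8)
(1 + 10)²/T(-30, 26) = (1 + 10)²/(2 - ⅛*(-30) - ⅛*26²) = 11²/(2 + 15/4 - ⅛*676) = 121/(2 + 15/4 - 169/2) = 121/(-315/4) = 121*(-4/315) = -484/315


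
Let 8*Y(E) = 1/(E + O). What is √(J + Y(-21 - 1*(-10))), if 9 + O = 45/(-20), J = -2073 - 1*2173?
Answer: I*√134530442/178 ≈ 65.161*I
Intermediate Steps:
J = -4246 (J = -2073 - 2173 = -4246)
O = -45/4 (O = -9 + 45/(-20) = -9 + 45*(-1/20) = -9 - 9/4 = -45/4 ≈ -11.250)
Y(E) = 1/(8*(-45/4 + E)) (Y(E) = 1/(8*(E - 45/4)) = 1/(8*(-45/4 + E)))
√(J + Y(-21 - 1*(-10))) = √(-4246 + 1/(2*(-45 + 4*(-21 - 1*(-10))))) = √(-4246 + 1/(2*(-45 + 4*(-21 + 10)))) = √(-4246 + 1/(2*(-45 + 4*(-11)))) = √(-4246 + 1/(2*(-45 - 44))) = √(-4246 + (½)/(-89)) = √(-4246 + (½)*(-1/89)) = √(-4246 - 1/178) = √(-755789/178) = I*√134530442/178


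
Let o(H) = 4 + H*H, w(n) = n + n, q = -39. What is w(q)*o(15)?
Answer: -17862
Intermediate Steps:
w(n) = 2*n
o(H) = 4 + H²
w(q)*o(15) = (2*(-39))*(4 + 15²) = -78*(4 + 225) = -78*229 = -17862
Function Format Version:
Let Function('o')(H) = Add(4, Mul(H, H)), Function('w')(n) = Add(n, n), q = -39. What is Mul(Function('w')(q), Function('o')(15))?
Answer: -17862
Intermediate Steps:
Function('w')(n) = Mul(2, n)
Function('o')(H) = Add(4, Pow(H, 2))
Mul(Function('w')(q), Function('o')(15)) = Mul(Mul(2, -39), Add(4, Pow(15, 2))) = Mul(-78, Add(4, 225)) = Mul(-78, 229) = -17862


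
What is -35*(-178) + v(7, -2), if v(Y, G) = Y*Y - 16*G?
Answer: 6311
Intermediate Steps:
v(Y, G) = Y**2 - 16*G
-35*(-178) + v(7, -2) = -35*(-178) + (7**2 - 16*(-2)) = 6230 + (49 + 32) = 6230 + 81 = 6311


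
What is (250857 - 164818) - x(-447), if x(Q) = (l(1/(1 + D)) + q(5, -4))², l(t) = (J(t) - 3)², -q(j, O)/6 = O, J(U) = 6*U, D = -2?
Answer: 75014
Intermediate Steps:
q(j, O) = -6*O
l(t) = (-3 + 6*t)² (l(t) = (6*t - 3)² = (-3 + 6*t)²)
x(Q) = 11025 (x(Q) = (9*(-1 + 2/(1 - 2))² - 6*(-4))² = (9*(-1 + 2/(-1))² + 24)² = (9*(-1 + 2*(-1))² + 24)² = (9*(-1 - 2)² + 24)² = (9*(-3)² + 24)² = (9*9 + 24)² = (81 + 24)² = 105² = 11025)
(250857 - 164818) - x(-447) = (250857 - 164818) - 1*11025 = 86039 - 11025 = 75014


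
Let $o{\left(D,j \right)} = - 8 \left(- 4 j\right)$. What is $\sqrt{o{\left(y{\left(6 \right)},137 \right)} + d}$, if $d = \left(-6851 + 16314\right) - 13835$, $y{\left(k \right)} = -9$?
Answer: $2 \sqrt{3} \approx 3.4641$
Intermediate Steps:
$o{\left(D,j \right)} = 32 j$
$d = -4372$ ($d = 9463 - 13835 = -4372$)
$\sqrt{o{\left(y{\left(6 \right)},137 \right)} + d} = \sqrt{32 \cdot 137 - 4372} = \sqrt{4384 - 4372} = \sqrt{12} = 2 \sqrt{3}$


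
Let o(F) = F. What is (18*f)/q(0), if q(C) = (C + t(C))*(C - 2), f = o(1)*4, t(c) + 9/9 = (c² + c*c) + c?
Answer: 36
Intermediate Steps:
t(c) = -1 + c + 2*c² (t(c) = -1 + ((c² + c*c) + c) = -1 + ((c² + c²) + c) = -1 + (2*c² + c) = -1 + (c + 2*c²) = -1 + c + 2*c²)
f = 4 (f = 1*4 = 4)
q(C) = (-2 + C)*(-1 + 2*C + 2*C²) (q(C) = (C + (-1 + C + 2*C²))*(C - 2) = (-1 + 2*C + 2*C²)*(-2 + C) = (-2 + C)*(-1 + 2*C + 2*C²))
(18*f)/q(0) = (18*4)/(2 - 5*0 - 2*0² + 2*0³) = 72/(2 + 0 - 2*0 + 2*0) = 72/(2 + 0 + 0 + 0) = 72/2 = 72*(½) = 36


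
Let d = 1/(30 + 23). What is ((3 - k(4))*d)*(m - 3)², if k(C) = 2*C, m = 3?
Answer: 0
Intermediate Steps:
d = 1/53 ≈ 0.018868
((3 - k(4))*d)*(m - 3)² = ((3 - 2*4)*(1/53))*(3 - 3)² = ((3 - 1*8)*(1/53))*0² = ((3 - 8)*(1/53))*0 = -5*1/53*0 = -5/53*0 = 0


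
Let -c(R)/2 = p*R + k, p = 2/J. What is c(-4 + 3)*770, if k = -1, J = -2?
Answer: 0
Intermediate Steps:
p = -1 (p = 2/(-2) = 2*(-1/2) = -1)
c(R) = 2 + 2*R (c(R) = -2*(-R - 1) = -2*(-1 - R) = 2 + 2*R)
c(-4 + 3)*770 = (2 + 2*(-4 + 3))*770 = (2 + 2*(-1))*770 = (2 - 2)*770 = 0*770 = 0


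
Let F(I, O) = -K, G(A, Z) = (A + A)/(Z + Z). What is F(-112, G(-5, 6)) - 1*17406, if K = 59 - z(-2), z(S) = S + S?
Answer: -17469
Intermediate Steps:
z(S) = 2*S
G(A, Z) = A/Z (G(A, Z) = (2*A)/((2*Z)) = (2*A)*(1/(2*Z)) = A/Z)
K = 63 (K = 59 - 2*(-2) = 59 - 1*(-4) = 59 + 4 = 63)
F(I, O) = -63 (F(I, O) = -1*63 = -63)
F(-112, G(-5, 6)) - 1*17406 = -63 - 1*17406 = -63 - 17406 = -17469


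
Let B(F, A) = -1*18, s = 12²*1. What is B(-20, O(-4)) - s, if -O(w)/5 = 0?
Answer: -162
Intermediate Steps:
s = 144 (s = 144*1 = 144)
O(w) = 0 (O(w) = -5*0 = 0)
B(F, A) = -18
B(-20, O(-4)) - s = -18 - 1*144 = -18 - 144 = -162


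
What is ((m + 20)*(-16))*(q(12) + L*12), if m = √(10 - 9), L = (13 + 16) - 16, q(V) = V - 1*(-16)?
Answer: -61824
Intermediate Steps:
q(V) = 16 + V (q(V) = V + 16 = 16 + V)
L = 13 (L = 29 - 16 = 13)
m = 1 (m = √1 = 1)
((m + 20)*(-16))*(q(12) + L*12) = ((1 + 20)*(-16))*((16 + 12) + 13*12) = (21*(-16))*(28 + 156) = -336*184 = -61824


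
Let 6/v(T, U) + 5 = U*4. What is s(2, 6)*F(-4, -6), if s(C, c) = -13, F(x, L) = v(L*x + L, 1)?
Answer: 78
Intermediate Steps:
v(T, U) = 6/(-5 + 4*U) (v(T, U) = 6/(-5 + U*4) = 6/(-5 + 4*U))
F(x, L) = -6 (F(x, L) = 6/(-5 + 4*1) = 6/(-5 + 4) = 6/(-1) = 6*(-1) = -6)
s(2, 6)*F(-4, -6) = -13*(-6) = 78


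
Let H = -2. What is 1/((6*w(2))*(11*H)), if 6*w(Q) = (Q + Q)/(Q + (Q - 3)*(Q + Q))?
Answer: 1/44 ≈ 0.022727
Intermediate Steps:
w(Q) = Q/(3*(Q + 2*Q*(-3 + Q))) (w(Q) = ((Q + Q)/(Q + (Q - 3)*(Q + Q)))/6 = ((2*Q)/(Q + (-3 + Q)*(2*Q)))/6 = ((2*Q)/(Q + 2*Q*(-3 + Q)))/6 = (2*Q/(Q + 2*Q*(-3 + Q)))/6 = Q/(3*(Q + 2*Q*(-3 + Q))))
1/((6*w(2))*(11*H)) = 1/((6*(1/(3*(-5 + 2*2))))*(11*(-2))) = 1/((6*(1/(3*(-5 + 4))))*(-22)) = 1/((6*((1/3)/(-1)))*(-22)) = 1/((6*((1/3)*(-1)))*(-22)) = 1/((6*(-1/3))*(-22)) = 1/(-2*(-22)) = 1/44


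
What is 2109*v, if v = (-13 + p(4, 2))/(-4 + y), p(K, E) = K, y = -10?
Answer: 18981/14 ≈ 1355.8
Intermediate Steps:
v = 9/14 (v = (-13 + 4)/(-4 - 10) = -9/(-14) = -9*(-1/14) = 9/14 ≈ 0.64286)
2109*v = 2109*(9/14) = 18981/14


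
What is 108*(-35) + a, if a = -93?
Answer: -3873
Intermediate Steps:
108*(-35) + a = 108*(-35) - 93 = -3780 - 93 = -3873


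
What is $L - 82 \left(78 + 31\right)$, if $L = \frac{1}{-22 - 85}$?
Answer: $- \frac{956367}{107} \approx -8938.0$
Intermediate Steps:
$L = - \frac{1}{107}$ ($L = \frac{1}{-107} = - \frac{1}{107} \approx -0.0093458$)
$L - 82 \left(78 + 31\right) = - \frac{1}{107} - 82 \left(78 + 31\right) = - \frac{1}{107} - 8938 = - \frac{956367}{107}$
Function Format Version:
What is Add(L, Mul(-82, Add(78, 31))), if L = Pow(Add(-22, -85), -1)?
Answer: Rational(-956367, 107) ≈ -8938.0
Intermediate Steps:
L = Rational(-1, 107) (L = Pow(-107, -1) = Rational(-1, 107) ≈ -0.0093458)
Add(L, Mul(-82, Add(78, 31))) = Add(Rational(-1, 107), Mul(-82, Add(78, 31))) = Add(Rational(-1, 107), Mul(-82, 109)) = Add(Rational(-1, 107), -8938) = Rational(-956367, 107)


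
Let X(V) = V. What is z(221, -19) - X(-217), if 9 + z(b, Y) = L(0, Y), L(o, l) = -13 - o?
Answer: 195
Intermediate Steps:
z(b, Y) = -22 (z(b, Y) = -9 + (-13 - 1*0) = -9 + (-13 + 0) = -9 - 13 = -22)
z(221, -19) - X(-217) = -22 - 1*(-217) = -22 + 217 = 195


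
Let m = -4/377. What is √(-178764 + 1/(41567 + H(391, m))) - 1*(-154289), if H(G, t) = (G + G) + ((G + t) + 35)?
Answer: 154289 + I*√46488184404317959657/16126171 ≈ 1.5429e+5 + 422.8*I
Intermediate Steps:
m = -4/377 (m = -4*1/377 = -4/377 ≈ -0.010610)
H(G, t) = 35 + t + 3*G (H(G, t) = 2*G + (35 + G + t) = 35 + t + 3*G)
√(-178764 + 1/(41567 + H(391, m))) - 1*(-154289) = √(-178764 + 1/(41567 + (35 - 4/377 + 3*391))) - 1*(-154289) = √(-178764 + 1/(41567 + (35 - 4/377 + 1173))) + 154289 = √(-178764 + 1/(41567 + 455412/377)) + 154289 = √(-178764 + 1/(16126171/377)) + 154289 = √(-178764 + 377/16126171) + 154289 = √(-2882778832267/16126171) + 154289 = I*√46488184404317959657/16126171 + 154289 = 154289 + I*√46488184404317959657/16126171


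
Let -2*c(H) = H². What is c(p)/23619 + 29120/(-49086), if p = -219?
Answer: -621630701/386454078 ≈ -1.6085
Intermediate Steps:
c(H) = -H²/2
c(p)/23619 + 29120/(-49086) = -½*(-219)²/23619 + 29120/(-49086) = -½*47961*(1/23619) + 29120*(-1/49086) = -47961/2*1/23619 - 14560/24543 = -15987/15746 - 14560/24543 = -621630701/386454078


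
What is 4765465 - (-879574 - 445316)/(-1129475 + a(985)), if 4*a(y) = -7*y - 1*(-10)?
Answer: 4312539850093/904957 ≈ 4.7655e+6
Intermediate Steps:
a(y) = 5/2 - 7*y/4 (a(y) = (-7*y - 1*(-10))/4 = (-7*y + 10)/4 = (10 - 7*y)/4 = 5/2 - 7*y/4)
4765465 - (-879574 - 445316)/(-1129475 + a(985)) = 4765465 - (-879574 - 445316)/(-1129475 + (5/2 - 7/4*985)) = 4765465 - (-1324890)/(-1129475 + (5/2 - 6895/4)) = 4765465 - (-1324890)/(-1129475 - 6885/4) = 4765465 - (-1324890)/(-4524785/4) = 4765465 - (-1324890)*(-4)/4524785 = 4765465 - 1*1059912/904957 = 4765465 - 1059912/904957 = 4312539850093/904957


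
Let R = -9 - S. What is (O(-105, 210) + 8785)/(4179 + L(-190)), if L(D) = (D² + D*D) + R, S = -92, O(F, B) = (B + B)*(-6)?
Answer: 6265/76462 ≈ 0.081936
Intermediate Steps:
O(F, B) = -12*B (O(F, B) = (2*B)*(-6) = -12*B)
R = 83 (R = -9 - 1*(-92) = -9 + 92 = 83)
L(D) = 83 + 2*D² (L(D) = (D² + D*D) + 83 = (D² + D²) + 83 = 2*D² + 83 = 83 + 2*D²)
(O(-105, 210) + 8785)/(4179 + L(-190)) = (-12*210 + 8785)/(4179 + (83 + 2*(-190)²)) = (-2520 + 8785)/(4179 + (83 + 2*36100)) = 6265/(4179 + (83 + 72200)) = 6265/(4179 + 72283) = 6265/76462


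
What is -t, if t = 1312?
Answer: -1312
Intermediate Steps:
-t = -1*1312 = -1312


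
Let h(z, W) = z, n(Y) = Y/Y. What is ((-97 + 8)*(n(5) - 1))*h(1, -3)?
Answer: 0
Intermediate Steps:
n(Y) = 1
((-97 + 8)*(n(5) - 1))*h(1, -3) = ((-97 + 8)*(1 - 1))*1 = -89*0*1 = 0*1 = 0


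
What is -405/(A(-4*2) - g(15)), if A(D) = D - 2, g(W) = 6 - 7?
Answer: 45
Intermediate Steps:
g(W) = -1
A(D) = -2 + D
-405/(A(-4*2) - g(15)) = -405/((-2 - 4*2) - 1*(-1)) = -405/((-2 - 8) + 1) = -405/(-10 + 1) = -405/(-9) = -405*(-⅑) = 45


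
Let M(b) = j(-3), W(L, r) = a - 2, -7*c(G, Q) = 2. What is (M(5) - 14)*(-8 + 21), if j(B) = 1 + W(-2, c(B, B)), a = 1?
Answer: -182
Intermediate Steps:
c(G, Q) = -2/7 (c(G, Q) = -⅐*2 = -2/7)
W(L, r) = -1 (W(L, r) = 1 - 2 = -1)
j(B) = 0 (j(B) = 1 - 1 = 0)
M(b) = 0
(M(5) - 14)*(-8 + 21) = (0 - 14)*(-8 + 21) = -14*13 = -182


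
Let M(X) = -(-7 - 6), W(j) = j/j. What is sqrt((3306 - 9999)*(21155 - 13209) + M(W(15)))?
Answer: I*sqrt(53182565) ≈ 7292.6*I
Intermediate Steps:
W(j) = 1
M(X) = 13 (M(X) = -1*(-13) = 13)
sqrt((3306 - 9999)*(21155 - 13209) + M(W(15))) = sqrt((3306 - 9999)*(21155 - 13209) + 13) = sqrt(-6693*7946 + 13) = sqrt(-53182578 + 13) = sqrt(-53182565) = I*sqrt(53182565)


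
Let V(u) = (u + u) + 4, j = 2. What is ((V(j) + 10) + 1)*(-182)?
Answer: -3458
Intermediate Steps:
V(u) = 4 + 2*u (V(u) = 2*u + 4 = 4 + 2*u)
((V(j) + 10) + 1)*(-182) = (((4 + 2*2) + 10) + 1)*(-182) = (((4 + 4) + 10) + 1)*(-182) = ((8 + 10) + 1)*(-182) = (18 + 1)*(-182) = 19*(-182) = -3458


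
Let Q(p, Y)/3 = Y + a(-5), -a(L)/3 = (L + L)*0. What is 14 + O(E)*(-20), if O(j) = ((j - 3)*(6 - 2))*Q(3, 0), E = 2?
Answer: 14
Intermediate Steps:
a(L) = 0 (a(L) = -3*(L + L)*0 = -3*2*L*0 = -3*0 = 0)
Q(p, Y) = 3*Y (Q(p, Y) = 3*(Y + 0) = 3*Y)
O(j) = 0 (O(j) = ((j - 3)*(6 - 2))*(3*0) = ((-3 + j)*4)*0 = (-12 + 4*j)*0 = 0)
14 + O(E)*(-20) = 14 + 0*(-20) = 14 + 0 = 14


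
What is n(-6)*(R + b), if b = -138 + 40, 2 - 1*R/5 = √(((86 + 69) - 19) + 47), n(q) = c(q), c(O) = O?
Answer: 528 + 30*√183 ≈ 933.83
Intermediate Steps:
n(q) = q
R = 10 - 5*√183 (R = 10 - 5*√(((86 + 69) - 19) + 47) = 10 - 5*√((155 - 19) + 47) = 10 - 5*√(136 + 47) = 10 - 5*√183 ≈ -57.639)
b = -98
n(-6)*(R + b) = -6*((10 - 5*√183) - 98) = -6*(-88 - 5*√183) = 528 + 30*√183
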